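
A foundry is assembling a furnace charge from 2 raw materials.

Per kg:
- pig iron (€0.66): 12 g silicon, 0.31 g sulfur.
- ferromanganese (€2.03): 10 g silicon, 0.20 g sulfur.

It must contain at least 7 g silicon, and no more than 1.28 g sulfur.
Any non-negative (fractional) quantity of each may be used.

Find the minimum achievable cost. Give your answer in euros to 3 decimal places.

€0.385

Let x1 = kg of pig iron, x2 = kg of ferromanganese.
Minimize 0.66x1 + 2.03x2 with:
  12x1 + 10x2 ≥ 7   (silicon)
  0.31x1 + 0.2x2 ≤ 1.28   (sulfur)
  x1, x2 ≥ 0.
The minimum-cost mix takes nothing from ferromanganese — only pig iron. Binding constraint: silicon.
Solving gives x1 = 0.5833.
Total cost: 0.66·0.5833 = 0.38498.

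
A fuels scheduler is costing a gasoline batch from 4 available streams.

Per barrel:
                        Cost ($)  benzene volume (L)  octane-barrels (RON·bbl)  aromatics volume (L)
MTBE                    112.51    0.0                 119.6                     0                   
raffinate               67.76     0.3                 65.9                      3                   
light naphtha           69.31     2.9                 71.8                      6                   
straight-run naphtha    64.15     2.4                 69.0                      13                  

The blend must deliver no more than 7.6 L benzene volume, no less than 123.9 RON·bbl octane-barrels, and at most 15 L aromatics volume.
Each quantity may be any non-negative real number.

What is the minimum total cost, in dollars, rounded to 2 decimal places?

Set it up as a linear program. Let x1 = barrels of MTBE, x2 = barrels of raffinate, x3 = barrels of light naphtha, x4 = barrels of straight-run naphtha.
Minimize 112.51x1 + 67.76x2 + 69.31x3 + 64.15x4 subject to:
  0.3x2 + 2.9x3 + 2.4x4 ≤ 7.6   (benzene volume)
  119.6x1 + 65.9x2 + 71.8x3 + 69x4 ≥ 123.9   (octane-barrels)
  3x2 + 6x3 + 13x4 ≤ 15   (aromatics volume)
  x1, x2, x3, x4 ≥ 0.
At the optimum only MTBE, straight-run naphtha are positive (raffinate, light naphtha = 0). There the octane-barrels and aromatics volume constraints are tight.
That vertex is x1 = 0.37027, x4 = 1.1538.
Total cost: 112.51·0.37027 + 64.15·1.1538 = 115.6753.

$115.68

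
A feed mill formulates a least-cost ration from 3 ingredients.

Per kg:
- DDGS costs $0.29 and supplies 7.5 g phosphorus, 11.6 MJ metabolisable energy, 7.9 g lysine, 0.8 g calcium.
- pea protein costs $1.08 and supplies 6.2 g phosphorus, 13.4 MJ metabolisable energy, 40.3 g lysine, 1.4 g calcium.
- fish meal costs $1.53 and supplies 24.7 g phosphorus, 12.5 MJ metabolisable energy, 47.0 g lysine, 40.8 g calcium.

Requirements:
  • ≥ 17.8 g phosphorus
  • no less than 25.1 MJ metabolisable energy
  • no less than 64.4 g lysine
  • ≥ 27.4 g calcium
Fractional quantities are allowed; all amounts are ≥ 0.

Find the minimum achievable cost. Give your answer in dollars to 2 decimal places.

$1.95

Let x1 = kg of DDGS, x2 = kg of pea protein, x3 = kg of fish meal.
Minimize 0.29x1 + 1.08x2 + 1.53x3 s.t.:
  7.5x1 + 6.2x2 + 24.7x3 ≥ 17.8   (phosphorus)
  11.6x1 + 13.4x2 + 12.5x3 ≥ 25.1   (metabolisable energy)
  7.9x1 + 40.3x2 + 47x3 ≥ 64.4   (lysine)
  0.8x1 + 1.4x2 + 40.8x3 ≥ 27.4   (calcium)
  x1, x2, x3 ≥ 0.
The optimal mix uses every input. The metabolisable energy, lysine, calcium requirements are met with equality.
So DDGS = 0.6318 kg, pea protein = 0.7348 kg, fish meal = 0.634 kg.
Cost = 0.29·0.6318 + 1.08·0.7348 + 1.53·0.634 = 1.9468.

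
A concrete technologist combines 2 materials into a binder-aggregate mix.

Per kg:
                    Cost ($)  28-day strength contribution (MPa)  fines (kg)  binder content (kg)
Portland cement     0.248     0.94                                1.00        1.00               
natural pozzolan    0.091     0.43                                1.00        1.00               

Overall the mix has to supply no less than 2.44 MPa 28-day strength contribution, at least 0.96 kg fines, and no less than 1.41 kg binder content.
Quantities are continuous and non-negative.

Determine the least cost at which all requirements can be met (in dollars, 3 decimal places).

Treat it as an LP. Let x1 = kg of Portland cement, x2 = kg of natural pozzolan.
Minimise 0.248x1 + 0.091x2 subject to:
  0.94x1 + 0.43x2 ≥ 2.44   (28-day strength contribution)
  1x1 + 1x2 ≥ 0.96   (fines)
  1x1 + 1x2 ≥ 1.41   (binder content)
  x1, x2 ≥ 0.
The optimal basis is {natural pozzolan}; Portland cement drops out. Binding constraint: 28-day strength contribution.
Solving gives x2 = 5.674.
Total cost: 0.091·5.674 = 0.51633.

$0.516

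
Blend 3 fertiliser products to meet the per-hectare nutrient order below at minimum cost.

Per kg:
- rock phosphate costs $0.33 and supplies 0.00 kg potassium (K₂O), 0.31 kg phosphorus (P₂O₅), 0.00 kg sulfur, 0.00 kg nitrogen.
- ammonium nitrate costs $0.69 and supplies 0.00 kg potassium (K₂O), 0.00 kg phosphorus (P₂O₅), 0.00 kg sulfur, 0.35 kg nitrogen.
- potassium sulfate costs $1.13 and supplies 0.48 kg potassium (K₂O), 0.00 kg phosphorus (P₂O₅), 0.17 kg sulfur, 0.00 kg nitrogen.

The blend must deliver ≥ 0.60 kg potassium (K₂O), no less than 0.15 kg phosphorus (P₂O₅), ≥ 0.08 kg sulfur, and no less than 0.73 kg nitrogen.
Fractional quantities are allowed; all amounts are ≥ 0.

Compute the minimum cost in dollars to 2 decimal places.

$3.01

Let x1 = kg of rock phosphate, x2 = kg of ammonium nitrate, x3 = kg of potassium sulfate.
Minimize 0.33x1 + 0.69x2 + 1.13x3 subject to:
  0.48x3 ≥ 0.6   (potassium (K₂O))
  0.31x1 ≥ 0.15   (phosphorus (P₂O₅))
  0.17x3 ≥ 0.08   (sulfur)
  0.35x2 ≥ 0.73   (nitrogen)
  x1, x2, x3 ≥ 0.
All 3 inputs are positive at the optimum. Binding constraints: potassium (K₂O), phosphorus (P₂O₅), nitrogen.
Optimal quantities: rock phosphate = 0.4839 kg, ammonium nitrate = 2.086 kg, potassium sulfate = 1.25 kg.
Objective = 0.33·0.4839 + 0.69·2.086 + 1.13·1.25 = 3.0115.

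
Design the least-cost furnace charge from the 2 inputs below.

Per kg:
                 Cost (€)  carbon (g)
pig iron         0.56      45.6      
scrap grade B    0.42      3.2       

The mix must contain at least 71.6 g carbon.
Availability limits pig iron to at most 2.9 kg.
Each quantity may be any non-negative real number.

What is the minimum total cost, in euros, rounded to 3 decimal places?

€0.879

Let x1 = kg of pig iron, x2 = kg of scrap grade B.
Minimize 0.56x1 + 0.42x2 with:
  45.6x1 + 3.2x2 ≥ 71.6   (carbon)
  x1 ≤ 2.9
  x1, x2 ≥ 0.
The cheapest feasible vertex uses only pig iron; scrap grade B is not used. Binding constraint: carbon.
So pig iron = 1.57 kg.
Total cost: 0.56·1.57 = 0.87920.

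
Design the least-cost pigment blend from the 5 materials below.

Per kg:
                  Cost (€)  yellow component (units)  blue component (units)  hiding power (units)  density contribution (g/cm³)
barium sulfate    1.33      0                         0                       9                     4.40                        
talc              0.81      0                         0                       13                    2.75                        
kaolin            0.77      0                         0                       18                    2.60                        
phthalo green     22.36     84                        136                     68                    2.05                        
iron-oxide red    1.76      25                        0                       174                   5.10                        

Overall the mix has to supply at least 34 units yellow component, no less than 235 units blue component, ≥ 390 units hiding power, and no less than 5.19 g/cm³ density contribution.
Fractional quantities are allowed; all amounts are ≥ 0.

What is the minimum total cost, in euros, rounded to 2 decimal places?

Let x1 = kg of barium sulfate, x2 = kg of talc, x3 = kg of kaolin, x4 = kg of phthalo green, x5 = kg of iron-oxide red.
Minimise 1.33x1 + 0.81x2 + 0.77x3 + 22.36x4 + 1.76x5 with:
  84x4 + 25x5 ≥ 34   (yellow component)
  136x4 ≥ 235   (blue component)
  9x1 + 13x2 + 18x3 + 68x4 + 174x5 ≥ 390   (hiding power)
  4.4x1 + 2.75x2 + 2.6x3 + 2.05x4 + 5.1x5 ≥ 5.19   (density contribution)
  x1, x2, x3, x4, x5 ≥ 0.
The optimal basis is {phthalo green, iron-oxide red}; barium sulfate, talc, kaolin drop out. There the blue component and hiding power constraints are tight.
Optimal quantities: phthalo green = 1.728 kg, iron-oxide red = 1.566 kg.
Cost = 22.36·1.728 + 1.76·1.566 = 41.3942.

€41.39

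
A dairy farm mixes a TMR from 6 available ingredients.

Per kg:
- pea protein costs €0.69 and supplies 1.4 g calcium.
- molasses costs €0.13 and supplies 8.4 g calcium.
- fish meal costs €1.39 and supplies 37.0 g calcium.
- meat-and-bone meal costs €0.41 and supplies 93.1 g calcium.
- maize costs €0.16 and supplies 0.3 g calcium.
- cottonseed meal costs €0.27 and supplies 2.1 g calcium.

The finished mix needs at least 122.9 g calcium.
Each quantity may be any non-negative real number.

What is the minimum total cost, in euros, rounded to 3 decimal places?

Let x1 = kg of pea protein, x2 = kg of molasses, x3 = kg of fish meal, x4 = kg of meat-and-bone meal, x5 = kg of maize, x6 = kg of cottonseed meal.
min 0.69x1 + 0.13x2 + 1.39x3 + 0.41x4 + 0.16x5 + 0.27x6 s.t.:
  1.4x1 + 8.4x2 + 37x3 + 93.1x4 + 0.3x5 + 2.1x6 ≥ 122.9   (calcium)
  x1, x2, x3, x4, x5, x6 ≥ 0.
The minimum-cost mix takes nothing from pea protein, molasses, fish meal, maize, cottonseed meal — only meat-and-bone meal. Binding constraint: calcium.
So meat-and-bone meal = 1.32 kg.
Total cost: 0.41·1.32 = 0.54120.

€0.541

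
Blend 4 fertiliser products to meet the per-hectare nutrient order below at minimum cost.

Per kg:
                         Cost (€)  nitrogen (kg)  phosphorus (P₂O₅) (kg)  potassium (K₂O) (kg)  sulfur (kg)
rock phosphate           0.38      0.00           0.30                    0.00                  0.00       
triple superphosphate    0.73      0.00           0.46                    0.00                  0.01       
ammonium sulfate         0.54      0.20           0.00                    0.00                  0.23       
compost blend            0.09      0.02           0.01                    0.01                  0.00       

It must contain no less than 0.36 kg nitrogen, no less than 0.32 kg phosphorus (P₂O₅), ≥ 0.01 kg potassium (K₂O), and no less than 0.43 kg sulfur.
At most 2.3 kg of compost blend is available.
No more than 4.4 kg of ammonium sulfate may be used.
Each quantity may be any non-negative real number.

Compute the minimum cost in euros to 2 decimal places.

This is a linear program. Let x1 = kg of rock phosphate, x2 = kg of triple superphosphate, x3 = kg of ammonium sulfate, x4 = kg of compost blend.
Minimize 0.38x1 + 0.73x2 + 0.54x3 + 0.09x4 subject to:
  0.2x3 + 0.02x4 ≥ 0.36   (nitrogen)
  0.3x1 + 0.46x2 + 0.01x4 ≥ 0.32   (phosphorus (P₂O₅))
  0.01x4 ≥ 0.01   (potassium (K₂O))
  0.01x2 + 0.23x3 ≥ 0.43   (sulfur)
  x4 ≤ 2.3
  x3 ≤ 4.4
  x1, x2, x3, x4 ≥ 0.
At the optimum only rock phosphate, ammonium sulfate, compost blend are positive (triple superphosphate = 0). Binding constraints: phosphorus (P₂O₅), potassium (K₂O), sulfur.
So rock phosphate = 1.033 kg, ammonium sulfate = 1.87 kg, compost blend = 1 kg.
Hence cost = 0.38·1.033 + 0.54·1.87 + 0.09·1 = €1.4923.

€1.49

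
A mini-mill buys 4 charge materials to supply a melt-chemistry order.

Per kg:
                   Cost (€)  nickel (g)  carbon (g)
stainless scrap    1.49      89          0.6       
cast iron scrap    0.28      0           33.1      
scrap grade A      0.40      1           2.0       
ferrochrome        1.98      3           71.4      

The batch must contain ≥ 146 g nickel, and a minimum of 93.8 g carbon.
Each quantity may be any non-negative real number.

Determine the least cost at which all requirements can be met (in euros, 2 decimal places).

Let x1 = kg of stainless scrap, x2 = kg of cast iron scrap, x3 = kg of scrap grade A, x4 = kg of ferrochrome.
Minimize 1.49x1 + 0.28x2 + 0.4x3 + 1.98x4 with:
  89x1 + 1x3 + 3x4 ≥ 146   (nickel)
  0.6x1 + 33.1x2 + 2x3 + 71.4x4 ≥ 93.8   (carbon)
  x1, x2, x3, x4 ≥ 0.
The cheapest feasible vertex uses only stainless scrap, cast iron scrap; scrap grade A, ferrochrome are not used. The nickel and carbon requirements are met with equality.
Optimal quantities: stainless scrap = 1.64 kg, cast iron scrap = 2.804 kg.
Total cost: 1.49·1.64 + 0.28·2.804 = 3.2287.

€3.23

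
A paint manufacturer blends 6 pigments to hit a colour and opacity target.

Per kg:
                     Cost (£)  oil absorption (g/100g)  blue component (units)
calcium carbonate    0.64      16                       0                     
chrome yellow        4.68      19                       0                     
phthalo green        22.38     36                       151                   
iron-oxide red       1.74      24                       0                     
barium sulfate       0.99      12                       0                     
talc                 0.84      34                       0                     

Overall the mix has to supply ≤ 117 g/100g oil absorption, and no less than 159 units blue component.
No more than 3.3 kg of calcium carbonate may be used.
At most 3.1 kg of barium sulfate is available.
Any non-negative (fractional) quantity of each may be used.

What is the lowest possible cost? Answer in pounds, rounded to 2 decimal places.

Let x1 = kg of calcium carbonate, x2 = kg of chrome yellow, x3 = kg of phthalo green, x4 = kg of iron-oxide red, x5 = kg of barium sulfate, x6 = kg of talc.
Minimise 0.64x1 + 4.68x2 + 22.38x3 + 1.74x4 + 0.99x5 + 0.84x6 subject to:
  16x1 + 19x2 + 36x3 + 24x4 + 12x5 + 34x6 ≤ 117   (oil absorption)
  151x3 ≥ 159   (blue component)
  x1 ≤ 3.3
  x5 ≤ 3.1
  x1, x2, x3, x4, x5, x6 ≥ 0.
At the optimum only phthalo green is positive (calcium carbonate, chrome yellow, iron-oxide red, barium sulfate, talc = 0). Binding constraint: blue component.
Optimal quantities: phthalo green = 1.053 kg.
Cost = 22.38·1.053 = 23.5661.

£23.57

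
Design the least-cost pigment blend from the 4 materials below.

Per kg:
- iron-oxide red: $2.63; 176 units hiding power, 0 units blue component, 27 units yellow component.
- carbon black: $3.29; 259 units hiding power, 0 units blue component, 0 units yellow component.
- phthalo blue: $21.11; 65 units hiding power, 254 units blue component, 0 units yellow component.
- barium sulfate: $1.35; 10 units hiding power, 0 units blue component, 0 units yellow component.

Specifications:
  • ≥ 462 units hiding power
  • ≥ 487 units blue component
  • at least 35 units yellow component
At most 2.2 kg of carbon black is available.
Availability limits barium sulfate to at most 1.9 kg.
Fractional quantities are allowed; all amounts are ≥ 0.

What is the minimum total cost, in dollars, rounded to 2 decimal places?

Treat it as an LP. Let x1 = kg of iron-oxide red, x2 = kg of carbon black, x3 = kg of phthalo blue, x4 = kg of barium sulfate.
Minimise 2.63x1 + 3.29x2 + 21.11x3 + 1.35x4 s.t.:
  176x1 + 259x2 + 65x3 + 10x4 ≥ 462   (hiding power)
  254x3 ≥ 487   (blue component)
  27x1 ≥ 35   (yellow component)
  x2 ≤ 2.2
  x4 ≤ 1.9
  x1, x2, x3, x4 ≥ 0.
The cheapest feasible vertex uses only iron-oxide red, carbon black, phthalo blue; barium sulfate is not used. There the hiding power, blue component, yellow component constraints are tight.
Optimal quantities: iron-oxide red = 1.2963 kg, carbon black = 0.42172 kg, phthalo blue = 1.9173 kg.
Total cost: 2.63·1.2963 + 3.29·0.42172 + 21.11·1.9173 = 45.2709.

$45.27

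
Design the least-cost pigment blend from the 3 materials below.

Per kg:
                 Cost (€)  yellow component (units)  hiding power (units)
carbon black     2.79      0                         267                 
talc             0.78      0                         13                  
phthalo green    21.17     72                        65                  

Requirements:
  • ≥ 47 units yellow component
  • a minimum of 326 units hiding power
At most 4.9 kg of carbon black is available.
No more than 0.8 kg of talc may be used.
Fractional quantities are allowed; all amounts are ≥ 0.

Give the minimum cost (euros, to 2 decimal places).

Let x1 = kg of carbon black, x2 = kg of talc, x3 = kg of phthalo green.
Minimize 2.79x1 + 0.78x2 + 21.17x3 subject to:
  72x3 ≥ 47   (yellow component)
  267x1 + 13x2 + 65x3 ≥ 326   (hiding power)
  x1 ≤ 4.9
  x2 ≤ 0.8
  x1, x2, x3 ≥ 0.
The optimal basis is {carbon black, phthalo green}; talc drops out. The yellow component and hiding power requirements are met with equality.
So carbon black = 1.062 kg, phthalo green = 0.6528 kg.
Cost = 2.79·1.062 + 21.17·0.6528 = 16.7828.

€16.78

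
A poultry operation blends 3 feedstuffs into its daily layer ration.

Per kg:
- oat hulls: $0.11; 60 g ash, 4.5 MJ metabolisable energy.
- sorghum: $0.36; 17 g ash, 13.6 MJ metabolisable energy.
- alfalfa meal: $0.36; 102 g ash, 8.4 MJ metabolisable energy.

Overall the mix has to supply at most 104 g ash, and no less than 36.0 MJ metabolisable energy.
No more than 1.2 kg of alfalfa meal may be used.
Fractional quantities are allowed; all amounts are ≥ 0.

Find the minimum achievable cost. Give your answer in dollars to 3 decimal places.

$0.943

This is a linear program. Let x1 = kg of oat hulls, x2 = kg of sorghum, x3 = kg of alfalfa meal.
Minimise 0.11x1 + 0.36x2 + 0.36x3 s.t.:
  60x1 + 17x2 + 102x3 ≤ 104   (ash)
  4.5x1 + 13.6x2 + 8.4x3 ≥ 36   (metabolisable energy)
  x3 ≤ 1.2
  x1, x2, x3 ≥ 0.
The minimum-cost mix takes nothing from alfalfa meal — only oat hulls, sorghum. The ash and metabolisable energy requirements are met with equality.
That vertex is x1 = 1.085, x2 = 2.288.
Cost = 0.11·1.085 + 0.36·2.288 = 0.94303.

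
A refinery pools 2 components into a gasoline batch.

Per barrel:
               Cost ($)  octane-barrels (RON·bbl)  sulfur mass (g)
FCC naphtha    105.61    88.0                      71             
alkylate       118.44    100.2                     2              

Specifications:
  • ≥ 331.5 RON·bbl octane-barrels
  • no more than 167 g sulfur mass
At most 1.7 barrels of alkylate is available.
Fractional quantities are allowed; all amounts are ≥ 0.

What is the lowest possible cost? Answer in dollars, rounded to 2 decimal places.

This is a linear program. Let x1 = barrels of FCC naphtha, x2 = barrels of alkylate.
Minimise 105.61x1 + 118.44x2 with:
  88x1 + 100.2x2 ≥ 331.5   (octane-barrels)
  71x1 + 2x2 ≤ 167   (sulfur mass)
  x2 ≤ 1.7
  x1, x2 ≥ 0.
Both inputs are positive at the optimum. Binding constraints: octane-barrels and the alkylate cap.
Solving gives x1 = 1.8314, x2 = 1.7.
Cost = 105.61·1.8314 + 118.44·1.7 = 394.7622.

$394.76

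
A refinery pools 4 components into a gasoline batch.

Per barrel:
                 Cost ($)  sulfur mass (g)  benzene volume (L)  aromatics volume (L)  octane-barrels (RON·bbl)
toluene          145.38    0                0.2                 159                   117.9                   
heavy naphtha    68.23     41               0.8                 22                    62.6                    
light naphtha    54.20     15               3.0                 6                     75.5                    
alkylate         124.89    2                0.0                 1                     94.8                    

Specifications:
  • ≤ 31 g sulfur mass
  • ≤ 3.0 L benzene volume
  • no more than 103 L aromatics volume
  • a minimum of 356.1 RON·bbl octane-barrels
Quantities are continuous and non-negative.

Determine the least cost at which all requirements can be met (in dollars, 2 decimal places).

Let x1 = barrels of toluene, x2 = barrels of heavy naphtha, x3 = barrels of light naphtha, x4 = barrels of alkylate.
Minimize 145.38x1 + 68.23x2 + 54.2x3 + 124.89x4 with:
  41x2 + 15x3 + 2x4 ≤ 31   (sulfur mass)
  0.2x1 + 0.8x2 + 3x3 ≤ 3   (benzene volume)
  159x1 + 22x2 + 6x3 + 1x4 ≤ 103   (aromatics volume)
  117.9x1 + 62.6x2 + 75.5x3 + 94.8x4 ≥ 356.1   (octane-barrels)
  x1, x2, x3, x4 ≥ 0.
All 4 inputs are positive at the optimum. Binding constraints: sulfur mass, benzene volume, aromatics volume, octane-barrels.
Solving gives x1 = 0.555441, x2 = 0.331215, x3 = 0.874647, x4 = 2.15025.
Hence cost = 145.38·0.555441 + 68.23·0.331215 + 54.2·0.874647 + 124.89·2.15025 = $419.2994.

$419.30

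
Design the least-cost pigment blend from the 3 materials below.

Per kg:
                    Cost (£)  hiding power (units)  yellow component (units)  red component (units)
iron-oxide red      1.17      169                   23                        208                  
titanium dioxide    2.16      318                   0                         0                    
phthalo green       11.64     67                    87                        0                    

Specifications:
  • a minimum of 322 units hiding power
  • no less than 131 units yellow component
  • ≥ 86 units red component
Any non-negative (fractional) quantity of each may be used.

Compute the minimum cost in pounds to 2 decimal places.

Treat it as an LP. Let x1 = kg of iron-oxide red, x2 = kg of titanium dioxide, x3 = kg of phthalo green.
Minimize 1.17x1 + 2.16x2 + 11.64x3 s.t.:
  169x1 + 318x2 + 67x3 ≥ 322   (hiding power)
  23x1 + 87x3 ≥ 131   (yellow component)
  208x1 ≥ 86   (red component)
  x1, x2, x3 ≥ 0.
The minimum-cost mix takes nothing from titanium dioxide, phthalo green — only iron-oxide red. There the yellow component constraint is tight.
So iron-oxide red = 5.696 kg.
Cost = 1.17·5.696 = 6.6643.

£6.66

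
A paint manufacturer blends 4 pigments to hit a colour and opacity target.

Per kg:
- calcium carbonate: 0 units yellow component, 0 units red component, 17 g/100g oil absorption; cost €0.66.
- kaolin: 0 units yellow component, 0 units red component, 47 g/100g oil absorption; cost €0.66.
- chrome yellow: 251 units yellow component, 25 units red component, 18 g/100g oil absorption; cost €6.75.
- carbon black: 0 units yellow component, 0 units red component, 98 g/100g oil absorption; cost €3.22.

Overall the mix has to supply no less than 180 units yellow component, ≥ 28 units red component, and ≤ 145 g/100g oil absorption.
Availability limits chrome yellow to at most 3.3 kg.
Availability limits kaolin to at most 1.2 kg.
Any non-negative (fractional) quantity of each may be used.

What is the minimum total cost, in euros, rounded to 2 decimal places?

Let x1 = kg of calcium carbonate, x2 = kg of kaolin, x3 = kg of chrome yellow, x4 = kg of carbon black.
Minimize 0.66x1 + 0.66x2 + 6.75x3 + 3.22x4 with:
  251x3 ≥ 180   (yellow component)
  25x3 ≥ 28   (red component)
  17x1 + 47x2 + 18x3 + 98x4 ≤ 145   (oil absorption)
  x3 ≤ 3.3
  x2 ≤ 1.2
  x1, x2, x3, x4 ≥ 0.
The optimal basis is {chrome yellow}; calcium carbonate, kaolin, carbon black drop out. Binding constraint: red component.
That vertex is x3 = 1.12.
Total cost: 6.75·1.12 = 7.5600.

€7.56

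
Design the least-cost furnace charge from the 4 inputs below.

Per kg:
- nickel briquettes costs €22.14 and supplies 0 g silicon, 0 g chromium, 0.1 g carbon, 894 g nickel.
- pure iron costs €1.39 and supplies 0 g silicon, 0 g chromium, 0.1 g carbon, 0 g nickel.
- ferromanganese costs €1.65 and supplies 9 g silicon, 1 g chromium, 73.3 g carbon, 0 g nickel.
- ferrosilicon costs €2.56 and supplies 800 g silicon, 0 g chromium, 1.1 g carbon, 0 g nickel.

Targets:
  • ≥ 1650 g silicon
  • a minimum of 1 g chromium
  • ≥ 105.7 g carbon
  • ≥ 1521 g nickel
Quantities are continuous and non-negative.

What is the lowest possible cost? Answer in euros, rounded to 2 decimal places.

€45.23

Let x1 = kg of nickel briquettes, x2 = kg of pure iron, x3 = kg of ferromanganese, x4 = kg of ferrosilicon.
min 22.14x1 + 1.39x2 + 1.65x3 + 2.56x4 s.t.:
  9x3 + 800x4 ≥ 1650   (silicon)
  1x3 ≥ 1   (chromium)
  0.1x1 + 0.1x2 + 73.3x3 + 1.1x4 ≥ 105.7   (carbon)
  894x1 ≥ 1521   (nickel)
  x1, x2, x3, x4 ≥ 0.
The minimum-cost mix takes nothing from pure iron — only nickel briquettes, ferromanganese, ferrosilicon. There the silicon, carbon, nickel constraints are tight.
That vertex is x1 = 1.701, x3 = 1.409, x4 = 2.047.
Total cost: 22.14·1.701 + 1.65·1.409 + 2.56·2.047 = 45.2253.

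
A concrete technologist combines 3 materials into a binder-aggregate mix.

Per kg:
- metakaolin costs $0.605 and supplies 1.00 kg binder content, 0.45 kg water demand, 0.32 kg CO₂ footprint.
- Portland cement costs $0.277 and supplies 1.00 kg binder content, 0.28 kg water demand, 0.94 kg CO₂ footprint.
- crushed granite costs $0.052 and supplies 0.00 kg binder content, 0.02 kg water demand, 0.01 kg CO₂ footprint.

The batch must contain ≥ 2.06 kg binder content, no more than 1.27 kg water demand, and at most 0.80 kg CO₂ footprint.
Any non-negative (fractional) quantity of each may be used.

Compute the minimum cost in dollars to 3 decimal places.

This is a linear program. Let x1 = kg of metakaolin, x2 = kg of Portland cement, x3 = kg of crushed granite.
Minimize 0.605x1 + 0.277x2 + 0.052x3 with:
  1x1 + 1x2 ≥ 2.06   (binder content)
  0.45x1 + 0.28x2 + 0.02x3 ≤ 1.27   (water demand)
  0.32x1 + 0.94x2 + 0.01x3 ≤ 0.8   (CO₂ footprint)
  x1, x2, x3 ≥ 0.
The minimum-cost mix takes nothing from crushed granite — only metakaolin, Portland cement. There the binder content and CO₂ footprint constraints are tight.
Optimal quantities: metakaolin = 1.833 kg, Portland cement = 0.2271 kg.
Hence cost = 0.605·1.833 + 0.277·0.2271 = $1.17187.

$1.172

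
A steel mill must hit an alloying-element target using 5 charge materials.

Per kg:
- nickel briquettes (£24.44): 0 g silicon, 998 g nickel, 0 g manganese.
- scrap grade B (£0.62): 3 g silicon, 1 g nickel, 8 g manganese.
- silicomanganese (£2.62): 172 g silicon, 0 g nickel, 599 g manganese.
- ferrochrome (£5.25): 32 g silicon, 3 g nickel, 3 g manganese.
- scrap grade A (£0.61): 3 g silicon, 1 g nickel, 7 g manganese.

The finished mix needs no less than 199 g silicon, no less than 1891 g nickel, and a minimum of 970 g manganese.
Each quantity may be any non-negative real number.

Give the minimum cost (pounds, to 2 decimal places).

£50.55

Set it up as a linear program. Let x1 = kg of nickel briquettes, x2 = kg of scrap grade B, x3 = kg of silicomanganese, x4 = kg of ferrochrome, x5 = kg of scrap grade A.
min 24.44x1 + 0.62x2 + 2.62x3 + 5.25x4 + 0.61x5 with:
  3x2 + 172x3 + 32x4 + 3x5 ≥ 199   (silicon)
  998x1 + 1x2 + 3x4 + 1x5 ≥ 1891   (nickel)
  8x2 + 599x3 + 3x4 + 7x5 ≥ 970   (manganese)
  x1, x2, x3, x4, x5 ≥ 0.
At the optimum only nickel briquettes, silicomanganese are positive (scrap grade B, ferrochrome, scrap grade A = 0). There the nickel and manganese constraints are tight.
That vertex is x1 = 1.8948, x3 = 1.6194.
Total cost: 24.44·1.8948 + 2.62·1.6194 = 50.5517.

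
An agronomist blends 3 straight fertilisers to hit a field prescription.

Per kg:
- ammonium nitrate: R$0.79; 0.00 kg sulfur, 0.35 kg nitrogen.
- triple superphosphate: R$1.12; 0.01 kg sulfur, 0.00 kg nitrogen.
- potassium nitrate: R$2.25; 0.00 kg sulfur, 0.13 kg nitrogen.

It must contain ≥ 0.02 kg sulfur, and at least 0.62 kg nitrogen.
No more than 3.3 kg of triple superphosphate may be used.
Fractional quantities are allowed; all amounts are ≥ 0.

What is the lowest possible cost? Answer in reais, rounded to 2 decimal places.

R$3.64

Treat it as an LP. Let x1 = kg of ammonium nitrate, x2 = kg of triple superphosphate, x3 = kg of potassium nitrate.
min 0.79x1 + 1.12x2 + 2.25x3 s.t.:
  0.01x2 ≥ 0.02   (sulfur)
  0.35x1 + 0.13x3 ≥ 0.62   (nitrogen)
  x2 ≤ 3.3
  x1, x2, x3 ≥ 0.
The minimum-cost mix takes nothing from potassium nitrate — only ammonium nitrate, triple superphosphate. The sulfur and nitrogen requirements are met with equality.
Solving gives x1 = 1.771, x2 = 2.
Cost = 0.79·1.771 + 1.12·2 = 3.6391.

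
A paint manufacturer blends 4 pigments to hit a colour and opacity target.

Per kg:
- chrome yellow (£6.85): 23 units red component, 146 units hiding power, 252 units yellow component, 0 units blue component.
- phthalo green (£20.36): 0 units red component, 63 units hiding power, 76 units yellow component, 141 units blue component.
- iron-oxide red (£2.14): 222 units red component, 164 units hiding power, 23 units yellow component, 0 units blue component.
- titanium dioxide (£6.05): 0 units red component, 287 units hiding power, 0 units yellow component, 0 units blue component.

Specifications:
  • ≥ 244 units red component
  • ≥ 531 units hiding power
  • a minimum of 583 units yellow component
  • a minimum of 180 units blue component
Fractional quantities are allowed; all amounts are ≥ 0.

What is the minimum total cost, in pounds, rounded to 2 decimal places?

Set it up as a linear program. Let x1 = kg of chrome yellow, x2 = kg of phthalo green, x3 = kg of iron-oxide red, x4 = kg of titanium dioxide.
Minimise 6.85x1 + 20.36x2 + 2.14x3 + 6.05x4 with:
  23x1 + 222x3 ≥ 244   (red component)
  146x1 + 63x2 + 164x3 + 287x4 ≥ 531   (hiding power)
  252x1 + 76x2 + 23x3 ≥ 583   (yellow component)
  141x2 ≥ 180   (blue component)
  x1, x2, x3, x4 ≥ 0.
The cheapest feasible vertex uses only chrome yellow, phthalo green, iron-oxide red; titanium dioxide is not used. There the hiding power, yellow component, blue component constraints are tight.
That vertex is x1 = 1.8261, x2 = 1.2766, x3 = 1.1217.
Objective = 6.85·1.8261 + 20.36·1.2766 + 2.14·1.1217 = 40.9008.

£40.90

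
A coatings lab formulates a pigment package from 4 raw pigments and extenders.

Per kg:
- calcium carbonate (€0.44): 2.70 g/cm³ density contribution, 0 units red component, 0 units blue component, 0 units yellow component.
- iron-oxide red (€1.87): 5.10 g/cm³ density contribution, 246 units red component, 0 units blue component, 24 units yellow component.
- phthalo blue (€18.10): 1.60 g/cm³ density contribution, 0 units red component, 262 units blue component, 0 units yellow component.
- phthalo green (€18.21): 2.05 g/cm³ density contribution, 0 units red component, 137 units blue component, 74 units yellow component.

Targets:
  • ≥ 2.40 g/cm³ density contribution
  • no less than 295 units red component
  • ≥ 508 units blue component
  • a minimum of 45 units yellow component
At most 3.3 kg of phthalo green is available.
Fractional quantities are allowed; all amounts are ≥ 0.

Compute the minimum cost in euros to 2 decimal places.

This is a linear program. Let x1 = kg of calcium carbonate, x2 = kg of iron-oxide red, x3 = kg of phthalo blue, x4 = kg of phthalo green.
min 0.44x1 + 1.87x2 + 18.1x3 + 18.21x4 s.t.:
  2.7x1 + 5.1x2 + 1.6x3 + 2.05x4 ≥ 2.4   (density contribution)
  246x2 ≥ 295   (red component)
  262x3 + 137x4 ≥ 508   (blue component)
  24x2 + 74x4 ≥ 45   (yellow component)
  x4 ≤ 3.3
  x1, x2, x3, x4 ≥ 0.
At the optimum only iron-oxide red, phthalo blue are positive (calcium carbonate, phthalo green = 0). There the blue component and yellow component constraints are tight.
That vertex is x2 = 1.875, x3 = 1.939.
Total cost: 1.87·1.875 + 18.1·1.939 = 38.6022.

€38.60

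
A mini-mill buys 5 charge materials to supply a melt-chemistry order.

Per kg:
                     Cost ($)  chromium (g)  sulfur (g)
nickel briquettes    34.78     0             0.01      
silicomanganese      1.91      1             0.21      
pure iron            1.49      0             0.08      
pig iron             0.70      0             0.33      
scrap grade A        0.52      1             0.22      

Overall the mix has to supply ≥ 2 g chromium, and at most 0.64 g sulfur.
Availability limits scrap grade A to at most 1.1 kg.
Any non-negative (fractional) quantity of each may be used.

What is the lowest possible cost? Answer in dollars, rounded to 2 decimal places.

This is a linear program. Let x1 = kg of nickel briquettes, x2 = kg of silicomanganese, x3 = kg of pure iron, x4 = kg of pig iron, x5 = kg of scrap grade A.
Minimize 34.78x1 + 1.91x2 + 1.49x3 + 0.7x4 + 0.52x5 s.t.:
  1x2 + 1x5 ≥ 2   (chromium)
  0.01x1 + 0.21x2 + 0.08x3 + 0.33x4 + 0.22x5 ≤ 0.64   (sulfur)
  x5 ≤ 1.1
  x1, x2, x3, x4, x5 ≥ 0.
The optimal basis is {silicomanganese, scrap grade A}; nickel briquettes, pure iron, pig iron drop out. The chromium and the scrap grade A cap requirements are met with equality.
Solving gives x2 = 0.9, x5 = 1.1.
Hence cost = 1.91·0.9 + 0.52·1.1 = $2.2910.

$2.29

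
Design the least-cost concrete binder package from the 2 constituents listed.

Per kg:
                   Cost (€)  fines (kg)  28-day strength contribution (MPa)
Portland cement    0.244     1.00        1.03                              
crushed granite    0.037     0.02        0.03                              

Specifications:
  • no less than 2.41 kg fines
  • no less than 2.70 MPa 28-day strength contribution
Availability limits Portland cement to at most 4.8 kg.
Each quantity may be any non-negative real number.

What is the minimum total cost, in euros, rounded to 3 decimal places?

€0.640

Treat it as an LP. Let x1 = kg of Portland cement, x2 = kg of crushed granite.
min 0.244x1 + 0.037x2 with:
  1x1 + 0.02x2 ≥ 2.41   (fines)
  1.03x1 + 0.03x2 ≥ 2.7   (28-day strength contribution)
  x1 ≤ 4.8
  x1, x2 ≥ 0.
The optimal basis is {Portland cement}; crushed granite drops out. The 28-day strength contribution requirement is met with equality.
Solving gives x1 = 2.621.
Cost = 0.244·2.621 = 0.63952.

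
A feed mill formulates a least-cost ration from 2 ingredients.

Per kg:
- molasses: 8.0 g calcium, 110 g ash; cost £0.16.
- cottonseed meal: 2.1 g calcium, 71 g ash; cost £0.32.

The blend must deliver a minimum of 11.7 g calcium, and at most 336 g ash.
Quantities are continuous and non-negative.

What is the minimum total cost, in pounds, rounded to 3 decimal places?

£0.234

This is a linear program. Let x1 = kg of molasses, x2 = kg of cottonseed meal.
min 0.16x1 + 0.32x2 with:
  8x1 + 2.1x2 ≥ 11.7   (calcium)
  110x1 + 71x2 ≤ 336   (ash)
  x1, x2 ≥ 0.
The cheapest feasible vertex uses only molasses; cottonseed meal is not used. The calcium requirement is met with equality.
That vertex is x1 = 1.462.
Total cost: 0.16·1.462 = 0.23392.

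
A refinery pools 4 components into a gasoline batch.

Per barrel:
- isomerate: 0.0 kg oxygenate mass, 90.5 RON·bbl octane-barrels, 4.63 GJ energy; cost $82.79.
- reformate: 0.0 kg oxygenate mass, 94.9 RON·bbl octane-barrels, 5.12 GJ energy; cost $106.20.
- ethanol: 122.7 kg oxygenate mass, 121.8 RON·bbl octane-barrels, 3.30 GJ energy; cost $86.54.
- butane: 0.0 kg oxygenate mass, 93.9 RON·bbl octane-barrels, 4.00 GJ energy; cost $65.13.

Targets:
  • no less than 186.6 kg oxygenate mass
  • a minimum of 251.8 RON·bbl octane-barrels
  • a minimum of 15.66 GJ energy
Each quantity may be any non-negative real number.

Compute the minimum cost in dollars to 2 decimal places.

$304.88

Let x1 = barrels of isomerate, x2 = barrels of reformate, x3 = barrels of ethanol, x4 = barrels of butane.
min 82.79x1 + 106.2x2 + 86.54x3 + 65.13x4 subject to:
  122.7x3 ≥ 186.6   (oxygenate mass)
  90.5x1 + 94.9x2 + 121.8x3 + 93.9x4 ≥ 251.8   (octane-barrels)
  4.63x1 + 5.12x2 + 3.3x3 + 4x4 ≥ 15.66   (energy)
  x1, x2, x3, x4 ≥ 0.
The cheapest feasible vertex uses only ethanol, butane; isomerate, reformate are not used. The oxygenate mass and energy requirements are met with equality.
So ethanol = 1.5208 barrels, butane = 2.6604 barrels.
Total cost: 86.54·1.5208 + 65.13·2.6604 = 304.8819.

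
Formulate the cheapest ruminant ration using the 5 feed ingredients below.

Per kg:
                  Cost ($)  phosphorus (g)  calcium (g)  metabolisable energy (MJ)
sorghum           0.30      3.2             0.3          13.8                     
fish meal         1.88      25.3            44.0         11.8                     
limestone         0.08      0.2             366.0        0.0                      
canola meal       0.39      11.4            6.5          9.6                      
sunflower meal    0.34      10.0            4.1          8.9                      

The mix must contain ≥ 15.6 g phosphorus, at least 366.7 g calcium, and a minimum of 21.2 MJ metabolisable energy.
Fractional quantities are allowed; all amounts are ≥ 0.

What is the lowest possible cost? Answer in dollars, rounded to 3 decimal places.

Set it up as a linear program. Let x1 = kg of sorghum, x2 = kg of fish meal, x3 = kg of limestone, x4 = kg of canola meal, x5 = kg of sunflower meal.
Minimize 0.3x1 + 1.88x2 + 0.08x3 + 0.39x4 + 0.34x5 with:
  3.2x1 + 25.3x2 + 0.2x3 + 11.4x4 + 10x5 ≥ 15.6   (phosphorus)
  0.3x1 + 44x2 + 366x3 + 6.5x4 + 4.1x5 ≥ 366.7   (calcium)
  13.8x1 + 11.8x2 + 9.6x4 + 8.9x5 ≥ 21.2   (metabolisable energy)
  x1, x2, x3, x4, x5 ≥ 0.
At the optimum only sorghum, limestone, sunflower meal are positive (fish meal, canola meal = 0). The phosphorus, calcium, metabolisable energy requirements are met with equality.
That vertex is x1 = 0.684, x3 = 0.9865, x5 = 1.321.
Cost = 0.3·0.684 + 0.08·0.9865 + 0.34·1.321 = 0.73326.

$0.733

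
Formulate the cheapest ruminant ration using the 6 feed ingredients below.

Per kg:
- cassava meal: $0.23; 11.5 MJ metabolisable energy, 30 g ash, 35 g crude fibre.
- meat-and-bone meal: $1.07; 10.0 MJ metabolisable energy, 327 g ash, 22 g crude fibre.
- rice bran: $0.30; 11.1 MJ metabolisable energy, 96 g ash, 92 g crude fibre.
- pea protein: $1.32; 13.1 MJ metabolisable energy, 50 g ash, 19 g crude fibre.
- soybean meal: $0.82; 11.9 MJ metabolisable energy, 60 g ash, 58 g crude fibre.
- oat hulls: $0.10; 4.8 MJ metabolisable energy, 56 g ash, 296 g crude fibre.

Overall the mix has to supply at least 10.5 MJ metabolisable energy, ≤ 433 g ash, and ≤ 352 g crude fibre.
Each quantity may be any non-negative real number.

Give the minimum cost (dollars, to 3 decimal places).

$0.210

Let x1 = kg of cassava meal, x2 = kg of meat-and-bone meal, x3 = kg of rice bran, x4 = kg of pea protein, x5 = kg of soybean meal, x6 = kg of oat hulls.
min 0.23x1 + 1.07x2 + 0.3x3 + 1.32x4 + 0.82x5 + 0.1x6 subject to:
  11.5x1 + 10x2 + 11.1x3 + 13.1x4 + 11.9x5 + 4.8x6 ≥ 10.5   (metabolisable energy)
  30x1 + 327x2 + 96x3 + 50x4 + 60x5 + 56x6 ≤ 433   (ash)
  35x1 + 22x2 + 92x3 + 19x4 + 58x5 + 296x6 ≤ 352   (crude fibre)
  x1, x2, x3, x4, x5, x6 ≥ 0.
The optimal basis is {cassava meal}; meat-and-bone meal, rice bran, pea protein, soybean meal, oat hulls drop out. There the metabolisable energy constraint is tight.
That vertex is x1 = 0.913.
Cost = 0.23·0.913 = 0.20999.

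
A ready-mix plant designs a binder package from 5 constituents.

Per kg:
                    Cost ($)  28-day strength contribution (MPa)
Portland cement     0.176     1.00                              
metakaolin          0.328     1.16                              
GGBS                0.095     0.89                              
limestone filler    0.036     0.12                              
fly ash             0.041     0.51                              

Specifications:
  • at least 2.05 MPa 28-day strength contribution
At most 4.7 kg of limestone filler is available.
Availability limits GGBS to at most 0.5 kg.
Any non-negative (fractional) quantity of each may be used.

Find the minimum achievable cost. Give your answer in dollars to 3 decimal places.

$0.165

Let x1 = kg of Portland cement, x2 = kg of metakaolin, x3 = kg of GGBS, x4 = kg of limestone filler, x5 = kg of fly ash.
Minimize 0.176x1 + 0.328x2 + 0.095x3 + 0.036x4 + 0.041x5 with:
  1x1 + 1.16x2 + 0.89x3 + 0.12x4 + 0.51x5 ≥ 2.05   (28-day strength contribution)
  x4 ≤ 4.7
  x3 ≤ 0.5
  x1, x2, x3, x4, x5 ≥ 0.
The minimum-cost mix takes nothing from Portland cement, metakaolin, GGBS, limestone filler — only fly ash. Binding constraint: 28-day strength contribution.
Optimal quantities: fly ash = 4.02 kg.
Objective = 0.041·4.02 = 0.16482.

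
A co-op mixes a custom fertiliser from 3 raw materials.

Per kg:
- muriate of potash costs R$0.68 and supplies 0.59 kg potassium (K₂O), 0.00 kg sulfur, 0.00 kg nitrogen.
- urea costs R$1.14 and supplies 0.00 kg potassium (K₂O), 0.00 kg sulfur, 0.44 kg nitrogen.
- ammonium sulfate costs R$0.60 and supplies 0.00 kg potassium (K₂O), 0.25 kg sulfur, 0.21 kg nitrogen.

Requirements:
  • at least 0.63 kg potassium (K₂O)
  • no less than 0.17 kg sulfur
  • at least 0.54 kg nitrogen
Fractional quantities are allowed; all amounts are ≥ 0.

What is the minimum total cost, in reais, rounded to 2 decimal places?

Let x1 = kg of muriate of potash, x2 = kg of urea, x3 = kg of ammonium sulfate.
Minimize 0.68x1 + 1.14x2 + 0.6x3 s.t.:
  0.59x1 ≥ 0.63   (potassium (K₂O))
  0.25x3 ≥ 0.17   (sulfur)
  0.44x2 + 0.21x3 ≥ 0.54   (nitrogen)
  x1, x2, x3 ≥ 0.
The optimal mix uses every input. There the potassium (K₂O), sulfur, nitrogen constraints are tight.
So muriate of potash = 1.068 kg, urea = 0.9027 kg, ammonium sulfate = 0.68 kg.
Hence cost = 0.68·1.068 + 1.14·0.9027 + 0.6·0.68 = R$2.1633.

R$2.16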